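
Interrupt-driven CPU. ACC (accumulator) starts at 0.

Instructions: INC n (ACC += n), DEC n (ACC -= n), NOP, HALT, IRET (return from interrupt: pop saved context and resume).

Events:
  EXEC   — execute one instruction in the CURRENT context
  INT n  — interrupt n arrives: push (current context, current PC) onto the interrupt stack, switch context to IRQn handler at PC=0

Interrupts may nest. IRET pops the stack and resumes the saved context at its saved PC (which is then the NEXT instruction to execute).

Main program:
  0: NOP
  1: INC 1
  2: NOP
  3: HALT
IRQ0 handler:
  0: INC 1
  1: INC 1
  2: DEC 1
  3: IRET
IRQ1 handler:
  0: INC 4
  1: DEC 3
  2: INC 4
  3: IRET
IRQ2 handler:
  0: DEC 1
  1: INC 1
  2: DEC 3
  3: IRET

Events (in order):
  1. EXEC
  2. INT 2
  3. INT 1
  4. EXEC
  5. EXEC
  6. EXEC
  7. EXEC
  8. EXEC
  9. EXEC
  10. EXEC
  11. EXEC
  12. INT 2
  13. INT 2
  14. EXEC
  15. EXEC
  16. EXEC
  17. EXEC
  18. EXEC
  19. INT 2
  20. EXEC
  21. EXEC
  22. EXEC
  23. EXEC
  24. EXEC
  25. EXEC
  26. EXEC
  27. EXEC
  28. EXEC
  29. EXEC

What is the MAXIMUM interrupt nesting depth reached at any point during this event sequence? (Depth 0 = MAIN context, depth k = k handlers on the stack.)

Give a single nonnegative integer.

Answer: 2

Derivation:
Event 1 (EXEC): [MAIN] PC=0: NOP [depth=0]
Event 2 (INT 2): INT 2 arrives: push (MAIN, PC=1), enter IRQ2 at PC=0 (depth now 1) [depth=1]
Event 3 (INT 1): INT 1 arrives: push (IRQ2, PC=0), enter IRQ1 at PC=0 (depth now 2) [depth=2]
Event 4 (EXEC): [IRQ1] PC=0: INC 4 -> ACC=4 [depth=2]
Event 5 (EXEC): [IRQ1] PC=1: DEC 3 -> ACC=1 [depth=2]
Event 6 (EXEC): [IRQ1] PC=2: INC 4 -> ACC=5 [depth=2]
Event 7 (EXEC): [IRQ1] PC=3: IRET -> resume IRQ2 at PC=0 (depth now 1) [depth=1]
Event 8 (EXEC): [IRQ2] PC=0: DEC 1 -> ACC=4 [depth=1]
Event 9 (EXEC): [IRQ2] PC=1: INC 1 -> ACC=5 [depth=1]
Event 10 (EXEC): [IRQ2] PC=2: DEC 3 -> ACC=2 [depth=1]
Event 11 (EXEC): [IRQ2] PC=3: IRET -> resume MAIN at PC=1 (depth now 0) [depth=0]
Event 12 (INT 2): INT 2 arrives: push (MAIN, PC=1), enter IRQ2 at PC=0 (depth now 1) [depth=1]
Event 13 (INT 2): INT 2 arrives: push (IRQ2, PC=0), enter IRQ2 at PC=0 (depth now 2) [depth=2]
Event 14 (EXEC): [IRQ2] PC=0: DEC 1 -> ACC=1 [depth=2]
Event 15 (EXEC): [IRQ2] PC=1: INC 1 -> ACC=2 [depth=2]
Event 16 (EXEC): [IRQ2] PC=2: DEC 3 -> ACC=-1 [depth=2]
Event 17 (EXEC): [IRQ2] PC=3: IRET -> resume IRQ2 at PC=0 (depth now 1) [depth=1]
Event 18 (EXEC): [IRQ2] PC=0: DEC 1 -> ACC=-2 [depth=1]
Event 19 (INT 2): INT 2 arrives: push (IRQ2, PC=1), enter IRQ2 at PC=0 (depth now 2) [depth=2]
Event 20 (EXEC): [IRQ2] PC=0: DEC 1 -> ACC=-3 [depth=2]
Event 21 (EXEC): [IRQ2] PC=1: INC 1 -> ACC=-2 [depth=2]
Event 22 (EXEC): [IRQ2] PC=2: DEC 3 -> ACC=-5 [depth=2]
Event 23 (EXEC): [IRQ2] PC=3: IRET -> resume IRQ2 at PC=1 (depth now 1) [depth=1]
Event 24 (EXEC): [IRQ2] PC=1: INC 1 -> ACC=-4 [depth=1]
Event 25 (EXEC): [IRQ2] PC=2: DEC 3 -> ACC=-7 [depth=1]
Event 26 (EXEC): [IRQ2] PC=3: IRET -> resume MAIN at PC=1 (depth now 0) [depth=0]
Event 27 (EXEC): [MAIN] PC=1: INC 1 -> ACC=-6 [depth=0]
Event 28 (EXEC): [MAIN] PC=2: NOP [depth=0]
Event 29 (EXEC): [MAIN] PC=3: HALT [depth=0]
Max depth observed: 2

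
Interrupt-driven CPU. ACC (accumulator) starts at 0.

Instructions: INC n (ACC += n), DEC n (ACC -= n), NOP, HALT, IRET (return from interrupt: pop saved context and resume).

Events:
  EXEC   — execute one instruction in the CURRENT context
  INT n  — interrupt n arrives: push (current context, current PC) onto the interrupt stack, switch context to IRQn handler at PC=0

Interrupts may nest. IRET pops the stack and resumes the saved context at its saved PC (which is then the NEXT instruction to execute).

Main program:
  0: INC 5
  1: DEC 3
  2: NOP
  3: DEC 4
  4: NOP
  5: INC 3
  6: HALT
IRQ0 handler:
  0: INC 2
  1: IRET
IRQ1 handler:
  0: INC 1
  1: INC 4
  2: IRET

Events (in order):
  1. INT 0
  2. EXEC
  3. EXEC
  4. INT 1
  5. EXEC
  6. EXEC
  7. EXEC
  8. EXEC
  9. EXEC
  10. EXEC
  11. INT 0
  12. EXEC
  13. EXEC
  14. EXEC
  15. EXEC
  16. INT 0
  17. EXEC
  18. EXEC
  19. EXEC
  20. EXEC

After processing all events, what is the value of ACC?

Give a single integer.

Event 1 (INT 0): INT 0 arrives: push (MAIN, PC=0), enter IRQ0 at PC=0 (depth now 1)
Event 2 (EXEC): [IRQ0] PC=0: INC 2 -> ACC=2
Event 3 (EXEC): [IRQ0] PC=1: IRET -> resume MAIN at PC=0 (depth now 0)
Event 4 (INT 1): INT 1 arrives: push (MAIN, PC=0), enter IRQ1 at PC=0 (depth now 1)
Event 5 (EXEC): [IRQ1] PC=0: INC 1 -> ACC=3
Event 6 (EXEC): [IRQ1] PC=1: INC 4 -> ACC=7
Event 7 (EXEC): [IRQ1] PC=2: IRET -> resume MAIN at PC=0 (depth now 0)
Event 8 (EXEC): [MAIN] PC=0: INC 5 -> ACC=12
Event 9 (EXEC): [MAIN] PC=1: DEC 3 -> ACC=9
Event 10 (EXEC): [MAIN] PC=2: NOP
Event 11 (INT 0): INT 0 arrives: push (MAIN, PC=3), enter IRQ0 at PC=0 (depth now 1)
Event 12 (EXEC): [IRQ0] PC=0: INC 2 -> ACC=11
Event 13 (EXEC): [IRQ0] PC=1: IRET -> resume MAIN at PC=3 (depth now 0)
Event 14 (EXEC): [MAIN] PC=3: DEC 4 -> ACC=7
Event 15 (EXEC): [MAIN] PC=4: NOP
Event 16 (INT 0): INT 0 arrives: push (MAIN, PC=5), enter IRQ0 at PC=0 (depth now 1)
Event 17 (EXEC): [IRQ0] PC=0: INC 2 -> ACC=9
Event 18 (EXEC): [IRQ0] PC=1: IRET -> resume MAIN at PC=5 (depth now 0)
Event 19 (EXEC): [MAIN] PC=5: INC 3 -> ACC=12
Event 20 (EXEC): [MAIN] PC=6: HALT

Answer: 12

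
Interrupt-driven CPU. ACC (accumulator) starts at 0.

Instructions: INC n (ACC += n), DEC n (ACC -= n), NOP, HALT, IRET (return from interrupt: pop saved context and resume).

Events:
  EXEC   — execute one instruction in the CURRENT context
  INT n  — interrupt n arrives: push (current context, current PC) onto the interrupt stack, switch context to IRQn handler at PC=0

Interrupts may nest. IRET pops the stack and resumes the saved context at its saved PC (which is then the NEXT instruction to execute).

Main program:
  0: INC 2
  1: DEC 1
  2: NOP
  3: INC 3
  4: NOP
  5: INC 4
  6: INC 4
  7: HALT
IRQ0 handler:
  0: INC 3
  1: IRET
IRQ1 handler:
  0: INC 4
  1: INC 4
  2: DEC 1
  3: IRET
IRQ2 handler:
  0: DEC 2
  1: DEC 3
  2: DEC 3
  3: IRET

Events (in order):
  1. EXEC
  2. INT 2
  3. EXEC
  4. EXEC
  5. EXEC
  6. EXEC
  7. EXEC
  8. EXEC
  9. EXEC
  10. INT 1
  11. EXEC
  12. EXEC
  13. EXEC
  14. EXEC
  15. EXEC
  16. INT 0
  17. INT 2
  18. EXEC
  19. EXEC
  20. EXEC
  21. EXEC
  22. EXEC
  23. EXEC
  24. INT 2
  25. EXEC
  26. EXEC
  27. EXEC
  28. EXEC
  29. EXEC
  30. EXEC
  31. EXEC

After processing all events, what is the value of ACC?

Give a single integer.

Event 1 (EXEC): [MAIN] PC=0: INC 2 -> ACC=2
Event 2 (INT 2): INT 2 arrives: push (MAIN, PC=1), enter IRQ2 at PC=0 (depth now 1)
Event 3 (EXEC): [IRQ2] PC=0: DEC 2 -> ACC=0
Event 4 (EXEC): [IRQ2] PC=1: DEC 3 -> ACC=-3
Event 5 (EXEC): [IRQ2] PC=2: DEC 3 -> ACC=-6
Event 6 (EXEC): [IRQ2] PC=3: IRET -> resume MAIN at PC=1 (depth now 0)
Event 7 (EXEC): [MAIN] PC=1: DEC 1 -> ACC=-7
Event 8 (EXEC): [MAIN] PC=2: NOP
Event 9 (EXEC): [MAIN] PC=3: INC 3 -> ACC=-4
Event 10 (INT 1): INT 1 arrives: push (MAIN, PC=4), enter IRQ1 at PC=0 (depth now 1)
Event 11 (EXEC): [IRQ1] PC=0: INC 4 -> ACC=0
Event 12 (EXEC): [IRQ1] PC=1: INC 4 -> ACC=4
Event 13 (EXEC): [IRQ1] PC=2: DEC 1 -> ACC=3
Event 14 (EXEC): [IRQ1] PC=3: IRET -> resume MAIN at PC=4 (depth now 0)
Event 15 (EXEC): [MAIN] PC=4: NOP
Event 16 (INT 0): INT 0 arrives: push (MAIN, PC=5), enter IRQ0 at PC=0 (depth now 1)
Event 17 (INT 2): INT 2 arrives: push (IRQ0, PC=0), enter IRQ2 at PC=0 (depth now 2)
Event 18 (EXEC): [IRQ2] PC=0: DEC 2 -> ACC=1
Event 19 (EXEC): [IRQ2] PC=1: DEC 3 -> ACC=-2
Event 20 (EXEC): [IRQ2] PC=2: DEC 3 -> ACC=-5
Event 21 (EXEC): [IRQ2] PC=3: IRET -> resume IRQ0 at PC=0 (depth now 1)
Event 22 (EXEC): [IRQ0] PC=0: INC 3 -> ACC=-2
Event 23 (EXEC): [IRQ0] PC=1: IRET -> resume MAIN at PC=5 (depth now 0)
Event 24 (INT 2): INT 2 arrives: push (MAIN, PC=5), enter IRQ2 at PC=0 (depth now 1)
Event 25 (EXEC): [IRQ2] PC=0: DEC 2 -> ACC=-4
Event 26 (EXEC): [IRQ2] PC=1: DEC 3 -> ACC=-7
Event 27 (EXEC): [IRQ2] PC=2: DEC 3 -> ACC=-10
Event 28 (EXEC): [IRQ2] PC=3: IRET -> resume MAIN at PC=5 (depth now 0)
Event 29 (EXEC): [MAIN] PC=5: INC 4 -> ACC=-6
Event 30 (EXEC): [MAIN] PC=6: INC 4 -> ACC=-2
Event 31 (EXEC): [MAIN] PC=7: HALT

Answer: -2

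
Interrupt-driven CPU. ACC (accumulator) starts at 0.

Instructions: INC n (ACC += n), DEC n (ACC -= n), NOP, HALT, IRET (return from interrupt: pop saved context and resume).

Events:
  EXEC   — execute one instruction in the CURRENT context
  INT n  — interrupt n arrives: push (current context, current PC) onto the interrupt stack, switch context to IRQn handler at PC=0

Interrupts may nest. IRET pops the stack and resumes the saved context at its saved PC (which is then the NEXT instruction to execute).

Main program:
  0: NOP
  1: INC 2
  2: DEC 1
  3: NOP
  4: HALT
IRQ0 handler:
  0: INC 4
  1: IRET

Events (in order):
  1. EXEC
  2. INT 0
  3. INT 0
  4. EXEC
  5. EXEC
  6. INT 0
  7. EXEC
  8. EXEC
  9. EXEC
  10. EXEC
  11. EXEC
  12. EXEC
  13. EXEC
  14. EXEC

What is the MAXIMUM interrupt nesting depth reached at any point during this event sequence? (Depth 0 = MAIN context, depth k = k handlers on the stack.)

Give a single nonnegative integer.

Answer: 2

Derivation:
Event 1 (EXEC): [MAIN] PC=0: NOP [depth=0]
Event 2 (INT 0): INT 0 arrives: push (MAIN, PC=1), enter IRQ0 at PC=0 (depth now 1) [depth=1]
Event 3 (INT 0): INT 0 arrives: push (IRQ0, PC=0), enter IRQ0 at PC=0 (depth now 2) [depth=2]
Event 4 (EXEC): [IRQ0] PC=0: INC 4 -> ACC=4 [depth=2]
Event 5 (EXEC): [IRQ0] PC=1: IRET -> resume IRQ0 at PC=0 (depth now 1) [depth=1]
Event 6 (INT 0): INT 0 arrives: push (IRQ0, PC=0), enter IRQ0 at PC=0 (depth now 2) [depth=2]
Event 7 (EXEC): [IRQ0] PC=0: INC 4 -> ACC=8 [depth=2]
Event 8 (EXEC): [IRQ0] PC=1: IRET -> resume IRQ0 at PC=0 (depth now 1) [depth=1]
Event 9 (EXEC): [IRQ0] PC=0: INC 4 -> ACC=12 [depth=1]
Event 10 (EXEC): [IRQ0] PC=1: IRET -> resume MAIN at PC=1 (depth now 0) [depth=0]
Event 11 (EXEC): [MAIN] PC=1: INC 2 -> ACC=14 [depth=0]
Event 12 (EXEC): [MAIN] PC=2: DEC 1 -> ACC=13 [depth=0]
Event 13 (EXEC): [MAIN] PC=3: NOP [depth=0]
Event 14 (EXEC): [MAIN] PC=4: HALT [depth=0]
Max depth observed: 2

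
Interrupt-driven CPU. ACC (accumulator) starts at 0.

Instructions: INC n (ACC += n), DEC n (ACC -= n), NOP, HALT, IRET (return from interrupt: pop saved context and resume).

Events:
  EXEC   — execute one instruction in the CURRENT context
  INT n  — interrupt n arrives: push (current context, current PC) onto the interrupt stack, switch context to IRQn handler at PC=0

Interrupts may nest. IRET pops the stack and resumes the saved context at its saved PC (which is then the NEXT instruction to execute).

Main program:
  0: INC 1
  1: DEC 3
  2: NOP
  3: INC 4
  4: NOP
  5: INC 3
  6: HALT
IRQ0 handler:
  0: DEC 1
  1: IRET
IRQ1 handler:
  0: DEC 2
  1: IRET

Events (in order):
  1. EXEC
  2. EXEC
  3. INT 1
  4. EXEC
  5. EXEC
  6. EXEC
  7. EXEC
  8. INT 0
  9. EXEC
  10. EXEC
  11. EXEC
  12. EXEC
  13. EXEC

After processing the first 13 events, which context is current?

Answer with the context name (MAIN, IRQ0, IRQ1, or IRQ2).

Event 1 (EXEC): [MAIN] PC=0: INC 1 -> ACC=1
Event 2 (EXEC): [MAIN] PC=1: DEC 3 -> ACC=-2
Event 3 (INT 1): INT 1 arrives: push (MAIN, PC=2), enter IRQ1 at PC=0 (depth now 1)
Event 4 (EXEC): [IRQ1] PC=0: DEC 2 -> ACC=-4
Event 5 (EXEC): [IRQ1] PC=1: IRET -> resume MAIN at PC=2 (depth now 0)
Event 6 (EXEC): [MAIN] PC=2: NOP
Event 7 (EXEC): [MAIN] PC=3: INC 4 -> ACC=0
Event 8 (INT 0): INT 0 arrives: push (MAIN, PC=4), enter IRQ0 at PC=0 (depth now 1)
Event 9 (EXEC): [IRQ0] PC=0: DEC 1 -> ACC=-1
Event 10 (EXEC): [IRQ0] PC=1: IRET -> resume MAIN at PC=4 (depth now 0)
Event 11 (EXEC): [MAIN] PC=4: NOP
Event 12 (EXEC): [MAIN] PC=5: INC 3 -> ACC=2
Event 13 (EXEC): [MAIN] PC=6: HALT

Answer: MAIN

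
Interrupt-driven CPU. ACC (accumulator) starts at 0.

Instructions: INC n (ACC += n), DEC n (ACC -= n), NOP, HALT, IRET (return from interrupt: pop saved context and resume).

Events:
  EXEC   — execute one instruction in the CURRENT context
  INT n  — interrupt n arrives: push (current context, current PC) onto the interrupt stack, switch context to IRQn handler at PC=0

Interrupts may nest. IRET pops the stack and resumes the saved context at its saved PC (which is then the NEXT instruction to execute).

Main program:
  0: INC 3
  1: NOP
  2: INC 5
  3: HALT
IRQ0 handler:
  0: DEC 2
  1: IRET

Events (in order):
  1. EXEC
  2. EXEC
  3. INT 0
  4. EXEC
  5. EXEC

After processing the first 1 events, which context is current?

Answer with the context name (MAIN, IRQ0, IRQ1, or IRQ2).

Answer: MAIN

Derivation:
Event 1 (EXEC): [MAIN] PC=0: INC 3 -> ACC=3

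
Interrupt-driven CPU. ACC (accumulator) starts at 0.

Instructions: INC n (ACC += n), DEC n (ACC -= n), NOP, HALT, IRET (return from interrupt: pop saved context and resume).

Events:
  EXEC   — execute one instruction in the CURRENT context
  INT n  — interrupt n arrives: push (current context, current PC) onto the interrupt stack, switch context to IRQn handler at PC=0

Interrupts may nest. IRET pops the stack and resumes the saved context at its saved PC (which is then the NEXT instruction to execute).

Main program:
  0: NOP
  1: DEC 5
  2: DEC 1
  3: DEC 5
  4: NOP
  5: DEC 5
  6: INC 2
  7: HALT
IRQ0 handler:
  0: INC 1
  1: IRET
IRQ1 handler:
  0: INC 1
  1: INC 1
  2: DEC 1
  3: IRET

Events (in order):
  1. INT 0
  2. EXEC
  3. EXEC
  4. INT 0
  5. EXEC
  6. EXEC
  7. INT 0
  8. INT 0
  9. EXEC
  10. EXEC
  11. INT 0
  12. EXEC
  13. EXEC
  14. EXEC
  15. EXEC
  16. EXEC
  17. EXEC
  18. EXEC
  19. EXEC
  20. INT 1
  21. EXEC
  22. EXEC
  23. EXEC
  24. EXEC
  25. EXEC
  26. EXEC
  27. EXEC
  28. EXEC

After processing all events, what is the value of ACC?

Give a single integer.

Answer: -8

Derivation:
Event 1 (INT 0): INT 0 arrives: push (MAIN, PC=0), enter IRQ0 at PC=0 (depth now 1)
Event 2 (EXEC): [IRQ0] PC=0: INC 1 -> ACC=1
Event 3 (EXEC): [IRQ0] PC=1: IRET -> resume MAIN at PC=0 (depth now 0)
Event 4 (INT 0): INT 0 arrives: push (MAIN, PC=0), enter IRQ0 at PC=0 (depth now 1)
Event 5 (EXEC): [IRQ0] PC=0: INC 1 -> ACC=2
Event 6 (EXEC): [IRQ0] PC=1: IRET -> resume MAIN at PC=0 (depth now 0)
Event 7 (INT 0): INT 0 arrives: push (MAIN, PC=0), enter IRQ0 at PC=0 (depth now 1)
Event 8 (INT 0): INT 0 arrives: push (IRQ0, PC=0), enter IRQ0 at PC=0 (depth now 2)
Event 9 (EXEC): [IRQ0] PC=0: INC 1 -> ACC=3
Event 10 (EXEC): [IRQ0] PC=1: IRET -> resume IRQ0 at PC=0 (depth now 1)
Event 11 (INT 0): INT 0 arrives: push (IRQ0, PC=0), enter IRQ0 at PC=0 (depth now 2)
Event 12 (EXEC): [IRQ0] PC=0: INC 1 -> ACC=4
Event 13 (EXEC): [IRQ0] PC=1: IRET -> resume IRQ0 at PC=0 (depth now 1)
Event 14 (EXEC): [IRQ0] PC=0: INC 1 -> ACC=5
Event 15 (EXEC): [IRQ0] PC=1: IRET -> resume MAIN at PC=0 (depth now 0)
Event 16 (EXEC): [MAIN] PC=0: NOP
Event 17 (EXEC): [MAIN] PC=1: DEC 5 -> ACC=0
Event 18 (EXEC): [MAIN] PC=2: DEC 1 -> ACC=-1
Event 19 (EXEC): [MAIN] PC=3: DEC 5 -> ACC=-6
Event 20 (INT 1): INT 1 arrives: push (MAIN, PC=4), enter IRQ1 at PC=0 (depth now 1)
Event 21 (EXEC): [IRQ1] PC=0: INC 1 -> ACC=-5
Event 22 (EXEC): [IRQ1] PC=1: INC 1 -> ACC=-4
Event 23 (EXEC): [IRQ1] PC=2: DEC 1 -> ACC=-5
Event 24 (EXEC): [IRQ1] PC=3: IRET -> resume MAIN at PC=4 (depth now 0)
Event 25 (EXEC): [MAIN] PC=4: NOP
Event 26 (EXEC): [MAIN] PC=5: DEC 5 -> ACC=-10
Event 27 (EXEC): [MAIN] PC=6: INC 2 -> ACC=-8
Event 28 (EXEC): [MAIN] PC=7: HALT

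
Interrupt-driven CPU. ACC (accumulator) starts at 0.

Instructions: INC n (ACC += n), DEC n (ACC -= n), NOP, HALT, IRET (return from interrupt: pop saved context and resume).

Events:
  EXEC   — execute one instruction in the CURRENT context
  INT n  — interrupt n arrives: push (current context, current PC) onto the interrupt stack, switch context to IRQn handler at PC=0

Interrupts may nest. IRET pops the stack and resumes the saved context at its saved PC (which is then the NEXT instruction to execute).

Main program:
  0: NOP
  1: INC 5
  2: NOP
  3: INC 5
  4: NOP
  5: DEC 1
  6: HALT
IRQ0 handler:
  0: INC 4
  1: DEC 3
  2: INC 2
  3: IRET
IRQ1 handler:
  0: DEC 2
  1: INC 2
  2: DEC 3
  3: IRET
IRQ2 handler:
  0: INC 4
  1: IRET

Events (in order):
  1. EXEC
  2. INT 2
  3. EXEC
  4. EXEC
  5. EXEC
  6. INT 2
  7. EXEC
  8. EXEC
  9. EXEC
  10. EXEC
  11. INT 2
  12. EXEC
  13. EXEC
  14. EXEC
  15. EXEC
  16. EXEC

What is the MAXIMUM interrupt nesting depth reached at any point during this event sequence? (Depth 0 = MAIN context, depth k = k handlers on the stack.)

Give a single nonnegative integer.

Answer: 1

Derivation:
Event 1 (EXEC): [MAIN] PC=0: NOP [depth=0]
Event 2 (INT 2): INT 2 arrives: push (MAIN, PC=1), enter IRQ2 at PC=0 (depth now 1) [depth=1]
Event 3 (EXEC): [IRQ2] PC=0: INC 4 -> ACC=4 [depth=1]
Event 4 (EXEC): [IRQ2] PC=1: IRET -> resume MAIN at PC=1 (depth now 0) [depth=0]
Event 5 (EXEC): [MAIN] PC=1: INC 5 -> ACC=9 [depth=0]
Event 6 (INT 2): INT 2 arrives: push (MAIN, PC=2), enter IRQ2 at PC=0 (depth now 1) [depth=1]
Event 7 (EXEC): [IRQ2] PC=0: INC 4 -> ACC=13 [depth=1]
Event 8 (EXEC): [IRQ2] PC=1: IRET -> resume MAIN at PC=2 (depth now 0) [depth=0]
Event 9 (EXEC): [MAIN] PC=2: NOP [depth=0]
Event 10 (EXEC): [MAIN] PC=3: INC 5 -> ACC=18 [depth=0]
Event 11 (INT 2): INT 2 arrives: push (MAIN, PC=4), enter IRQ2 at PC=0 (depth now 1) [depth=1]
Event 12 (EXEC): [IRQ2] PC=0: INC 4 -> ACC=22 [depth=1]
Event 13 (EXEC): [IRQ2] PC=1: IRET -> resume MAIN at PC=4 (depth now 0) [depth=0]
Event 14 (EXEC): [MAIN] PC=4: NOP [depth=0]
Event 15 (EXEC): [MAIN] PC=5: DEC 1 -> ACC=21 [depth=0]
Event 16 (EXEC): [MAIN] PC=6: HALT [depth=0]
Max depth observed: 1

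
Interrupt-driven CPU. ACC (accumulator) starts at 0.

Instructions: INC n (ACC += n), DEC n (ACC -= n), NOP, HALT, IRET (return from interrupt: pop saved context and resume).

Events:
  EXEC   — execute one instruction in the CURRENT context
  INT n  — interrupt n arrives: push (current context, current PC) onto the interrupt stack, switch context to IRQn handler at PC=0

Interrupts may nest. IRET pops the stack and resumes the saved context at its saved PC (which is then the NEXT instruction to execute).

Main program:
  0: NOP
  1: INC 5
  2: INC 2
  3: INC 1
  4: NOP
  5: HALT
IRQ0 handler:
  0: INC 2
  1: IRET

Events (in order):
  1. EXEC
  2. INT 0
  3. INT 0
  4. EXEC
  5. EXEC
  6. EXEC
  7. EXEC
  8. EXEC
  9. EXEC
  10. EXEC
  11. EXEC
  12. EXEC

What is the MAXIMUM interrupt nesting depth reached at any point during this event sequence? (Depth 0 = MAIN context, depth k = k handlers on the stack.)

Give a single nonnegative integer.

Event 1 (EXEC): [MAIN] PC=0: NOP [depth=0]
Event 2 (INT 0): INT 0 arrives: push (MAIN, PC=1), enter IRQ0 at PC=0 (depth now 1) [depth=1]
Event 3 (INT 0): INT 0 arrives: push (IRQ0, PC=0), enter IRQ0 at PC=0 (depth now 2) [depth=2]
Event 4 (EXEC): [IRQ0] PC=0: INC 2 -> ACC=2 [depth=2]
Event 5 (EXEC): [IRQ0] PC=1: IRET -> resume IRQ0 at PC=0 (depth now 1) [depth=1]
Event 6 (EXEC): [IRQ0] PC=0: INC 2 -> ACC=4 [depth=1]
Event 7 (EXEC): [IRQ0] PC=1: IRET -> resume MAIN at PC=1 (depth now 0) [depth=0]
Event 8 (EXEC): [MAIN] PC=1: INC 5 -> ACC=9 [depth=0]
Event 9 (EXEC): [MAIN] PC=2: INC 2 -> ACC=11 [depth=0]
Event 10 (EXEC): [MAIN] PC=3: INC 1 -> ACC=12 [depth=0]
Event 11 (EXEC): [MAIN] PC=4: NOP [depth=0]
Event 12 (EXEC): [MAIN] PC=5: HALT [depth=0]
Max depth observed: 2

Answer: 2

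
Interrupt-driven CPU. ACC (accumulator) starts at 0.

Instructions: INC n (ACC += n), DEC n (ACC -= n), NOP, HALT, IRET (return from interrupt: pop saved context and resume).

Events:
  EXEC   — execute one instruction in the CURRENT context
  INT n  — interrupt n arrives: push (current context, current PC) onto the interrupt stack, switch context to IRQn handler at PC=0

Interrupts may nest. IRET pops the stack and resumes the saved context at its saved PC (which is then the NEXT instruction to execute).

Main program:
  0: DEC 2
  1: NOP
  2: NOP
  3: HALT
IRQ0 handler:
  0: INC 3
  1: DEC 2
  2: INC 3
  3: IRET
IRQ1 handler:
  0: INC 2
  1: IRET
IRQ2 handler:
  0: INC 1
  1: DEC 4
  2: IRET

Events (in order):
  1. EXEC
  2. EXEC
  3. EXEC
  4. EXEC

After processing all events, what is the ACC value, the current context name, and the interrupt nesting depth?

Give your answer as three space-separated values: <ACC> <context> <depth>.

Event 1 (EXEC): [MAIN] PC=0: DEC 2 -> ACC=-2
Event 2 (EXEC): [MAIN] PC=1: NOP
Event 3 (EXEC): [MAIN] PC=2: NOP
Event 4 (EXEC): [MAIN] PC=3: HALT

Answer: -2 MAIN 0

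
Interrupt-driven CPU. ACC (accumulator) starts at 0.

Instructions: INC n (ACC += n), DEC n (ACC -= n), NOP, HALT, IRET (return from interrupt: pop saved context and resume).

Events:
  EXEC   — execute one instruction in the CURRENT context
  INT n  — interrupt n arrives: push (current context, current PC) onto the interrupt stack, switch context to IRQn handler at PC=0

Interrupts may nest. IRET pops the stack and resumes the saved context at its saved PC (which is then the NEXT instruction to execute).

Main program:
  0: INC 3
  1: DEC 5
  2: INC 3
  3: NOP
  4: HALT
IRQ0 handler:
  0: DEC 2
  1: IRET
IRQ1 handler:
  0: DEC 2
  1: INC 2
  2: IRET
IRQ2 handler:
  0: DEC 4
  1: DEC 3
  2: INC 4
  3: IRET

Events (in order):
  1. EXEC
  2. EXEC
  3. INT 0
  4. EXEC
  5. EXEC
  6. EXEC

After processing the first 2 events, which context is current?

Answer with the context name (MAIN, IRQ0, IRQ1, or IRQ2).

Answer: MAIN

Derivation:
Event 1 (EXEC): [MAIN] PC=0: INC 3 -> ACC=3
Event 2 (EXEC): [MAIN] PC=1: DEC 5 -> ACC=-2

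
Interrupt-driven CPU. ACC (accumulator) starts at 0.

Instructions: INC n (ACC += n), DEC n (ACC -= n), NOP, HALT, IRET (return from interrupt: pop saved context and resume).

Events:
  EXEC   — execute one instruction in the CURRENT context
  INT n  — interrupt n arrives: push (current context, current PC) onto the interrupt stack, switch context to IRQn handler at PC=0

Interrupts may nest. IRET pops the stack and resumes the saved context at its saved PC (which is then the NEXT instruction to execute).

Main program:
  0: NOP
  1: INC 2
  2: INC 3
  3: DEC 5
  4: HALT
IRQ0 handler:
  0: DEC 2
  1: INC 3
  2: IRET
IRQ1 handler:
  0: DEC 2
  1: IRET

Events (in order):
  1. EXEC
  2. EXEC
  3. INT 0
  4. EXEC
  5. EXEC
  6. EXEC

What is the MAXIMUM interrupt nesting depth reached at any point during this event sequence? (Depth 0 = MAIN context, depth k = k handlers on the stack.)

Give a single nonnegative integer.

Event 1 (EXEC): [MAIN] PC=0: NOP [depth=0]
Event 2 (EXEC): [MAIN] PC=1: INC 2 -> ACC=2 [depth=0]
Event 3 (INT 0): INT 0 arrives: push (MAIN, PC=2), enter IRQ0 at PC=0 (depth now 1) [depth=1]
Event 4 (EXEC): [IRQ0] PC=0: DEC 2 -> ACC=0 [depth=1]
Event 5 (EXEC): [IRQ0] PC=1: INC 3 -> ACC=3 [depth=1]
Event 6 (EXEC): [IRQ0] PC=2: IRET -> resume MAIN at PC=2 (depth now 0) [depth=0]
Max depth observed: 1

Answer: 1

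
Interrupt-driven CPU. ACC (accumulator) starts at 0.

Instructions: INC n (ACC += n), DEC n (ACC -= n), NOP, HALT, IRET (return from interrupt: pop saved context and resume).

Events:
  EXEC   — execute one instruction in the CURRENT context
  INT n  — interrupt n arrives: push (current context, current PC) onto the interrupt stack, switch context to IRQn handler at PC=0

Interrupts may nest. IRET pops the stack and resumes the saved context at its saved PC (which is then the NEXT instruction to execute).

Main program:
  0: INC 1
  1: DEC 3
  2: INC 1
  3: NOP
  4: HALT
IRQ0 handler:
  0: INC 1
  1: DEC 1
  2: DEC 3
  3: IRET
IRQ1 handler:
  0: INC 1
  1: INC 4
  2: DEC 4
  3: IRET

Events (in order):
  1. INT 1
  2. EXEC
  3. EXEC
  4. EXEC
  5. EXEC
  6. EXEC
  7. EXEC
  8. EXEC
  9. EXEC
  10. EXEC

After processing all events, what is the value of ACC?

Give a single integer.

Answer: 0

Derivation:
Event 1 (INT 1): INT 1 arrives: push (MAIN, PC=0), enter IRQ1 at PC=0 (depth now 1)
Event 2 (EXEC): [IRQ1] PC=0: INC 1 -> ACC=1
Event 3 (EXEC): [IRQ1] PC=1: INC 4 -> ACC=5
Event 4 (EXEC): [IRQ1] PC=2: DEC 4 -> ACC=1
Event 5 (EXEC): [IRQ1] PC=3: IRET -> resume MAIN at PC=0 (depth now 0)
Event 6 (EXEC): [MAIN] PC=0: INC 1 -> ACC=2
Event 7 (EXEC): [MAIN] PC=1: DEC 3 -> ACC=-1
Event 8 (EXEC): [MAIN] PC=2: INC 1 -> ACC=0
Event 9 (EXEC): [MAIN] PC=3: NOP
Event 10 (EXEC): [MAIN] PC=4: HALT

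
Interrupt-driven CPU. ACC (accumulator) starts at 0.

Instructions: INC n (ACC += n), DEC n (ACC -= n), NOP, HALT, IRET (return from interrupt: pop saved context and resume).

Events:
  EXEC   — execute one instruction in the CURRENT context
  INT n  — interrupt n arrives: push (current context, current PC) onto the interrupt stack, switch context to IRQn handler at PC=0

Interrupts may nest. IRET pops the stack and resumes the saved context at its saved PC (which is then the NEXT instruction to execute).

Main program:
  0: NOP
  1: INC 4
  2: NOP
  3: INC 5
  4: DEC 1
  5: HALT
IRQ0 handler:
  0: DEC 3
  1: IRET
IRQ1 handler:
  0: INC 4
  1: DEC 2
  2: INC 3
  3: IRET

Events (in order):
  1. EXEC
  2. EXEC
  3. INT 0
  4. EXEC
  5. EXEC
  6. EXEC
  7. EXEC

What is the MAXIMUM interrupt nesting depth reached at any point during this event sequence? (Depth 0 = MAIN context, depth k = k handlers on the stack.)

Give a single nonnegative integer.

Event 1 (EXEC): [MAIN] PC=0: NOP [depth=0]
Event 2 (EXEC): [MAIN] PC=1: INC 4 -> ACC=4 [depth=0]
Event 3 (INT 0): INT 0 arrives: push (MAIN, PC=2), enter IRQ0 at PC=0 (depth now 1) [depth=1]
Event 4 (EXEC): [IRQ0] PC=0: DEC 3 -> ACC=1 [depth=1]
Event 5 (EXEC): [IRQ0] PC=1: IRET -> resume MAIN at PC=2 (depth now 0) [depth=0]
Event 6 (EXEC): [MAIN] PC=2: NOP [depth=0]
Event 7 (EXEC): [MAIN] PC=3: INC 5 -> ACC=6 [depth=0]
Max depth observed: 1

Answer: 1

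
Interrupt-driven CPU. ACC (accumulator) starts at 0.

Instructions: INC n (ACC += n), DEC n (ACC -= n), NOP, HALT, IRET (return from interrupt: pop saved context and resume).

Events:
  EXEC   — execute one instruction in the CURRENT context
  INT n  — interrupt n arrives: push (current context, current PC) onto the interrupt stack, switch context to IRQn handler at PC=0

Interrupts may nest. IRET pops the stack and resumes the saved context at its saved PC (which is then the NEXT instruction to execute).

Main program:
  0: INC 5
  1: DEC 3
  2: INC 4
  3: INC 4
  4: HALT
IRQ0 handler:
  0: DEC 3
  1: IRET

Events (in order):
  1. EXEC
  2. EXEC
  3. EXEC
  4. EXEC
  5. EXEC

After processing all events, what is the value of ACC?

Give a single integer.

Answer: 10

Derivation:
Event 1 (EXEC): [MAIN] PC=0: INC 5 -> ACC=5
Event 2 (EXEC): [MAIN] PC=1: DEC 3 -> ACC=2
Event 3 (EXEC): [MAIN] PC=2: INC 4 -> ACC=6
Event 4 (EXEC): [MAIN] PC=3: INC 4 -> ACC=10
Event 5 (EXEC): [MAIN] PC=4: HALT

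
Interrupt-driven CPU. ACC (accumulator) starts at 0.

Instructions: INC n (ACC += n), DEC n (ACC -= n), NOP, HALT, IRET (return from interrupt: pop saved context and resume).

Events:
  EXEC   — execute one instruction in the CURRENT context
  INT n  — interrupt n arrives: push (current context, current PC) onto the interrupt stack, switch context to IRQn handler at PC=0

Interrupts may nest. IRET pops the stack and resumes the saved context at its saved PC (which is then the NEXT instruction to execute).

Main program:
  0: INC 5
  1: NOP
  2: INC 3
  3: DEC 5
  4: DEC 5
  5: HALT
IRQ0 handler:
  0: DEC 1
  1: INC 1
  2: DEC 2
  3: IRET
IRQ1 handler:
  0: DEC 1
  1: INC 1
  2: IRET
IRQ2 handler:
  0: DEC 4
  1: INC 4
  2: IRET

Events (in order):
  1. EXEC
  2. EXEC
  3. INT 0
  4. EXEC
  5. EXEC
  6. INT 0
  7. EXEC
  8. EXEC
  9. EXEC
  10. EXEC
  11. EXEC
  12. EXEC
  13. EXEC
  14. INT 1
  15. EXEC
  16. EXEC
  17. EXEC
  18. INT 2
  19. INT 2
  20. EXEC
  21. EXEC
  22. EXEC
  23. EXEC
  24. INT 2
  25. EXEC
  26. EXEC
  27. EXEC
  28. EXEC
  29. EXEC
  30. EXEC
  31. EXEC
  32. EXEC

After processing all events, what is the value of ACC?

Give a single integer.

Event 1 (EXEC): [MAIN] PC=0: INC 5 -> ACC=5
Event 2 (EXEC): [MAIN] PC=1: NOP
Event 3 (INT 0): INT 0 arrives: push (MAIN, PC=2), enter IRQ0 at PC=0 (depth now 1)
Event 4 (EXEC): [IRQ0] PC=0: DEC 1 -> ACC=4
Event 5 (EXEC): [IRQ0] PC=1: INC 1 -> ACC=5
Event 6 (INT 0): INT 0 arrives: push (IRQ0, PC=2), enter IRQ0 at PC=0 (depth now 2)
Event 7 (EXEC): [IRQ0] PC=0: DEC 1 -> ACC=4
Event 8 (EXEC): [IRQ0] PC=1: INC 1 -> ACC=5
Event 9 (EXEC): [IRQ0] PC=2: DEC 2 -> ACC=3
Event 10 (EXEC): [IRQ0] PC=3: IRET -> resume IRQ0 at PC=2 (depth now 1)
Event 11 (EXEC): [IRQ0] PC=2: DEC 2 -> ACC=1
Event 12 (EXEC): [IRQ0] PC=3: IRET -> resume MAIN at PC=2 (depth now 0)
Event 13 (EXEC): [MAIN] PC=2: INC 3 -> ACC=4
Event 14 (INT 1): INT 1 arrives: push (MAIN, PC=3), enter IRQ1 at PC=0 (depth now 1)
Event 15 (EXEC): [IRQ1] PC=0: DEC 1 -> ACC=3
Event 16 (EXEC): [IRQ1] PC=1: INC 1 -> ACC=4
Event 17 (EXEC): [IRQ1] PC=2: IRET -> resume MAIN at PC=3 (depth now 0)
Event 18 (INT 2): INT 2 arrives: push (MAIN, PC=3), enter IRQ2 at PC=0 (depth now 1)
Event 19 (INT 2): INT 2 arrives: push (IRQ2, PC=0), enter IRQ2 at PC=0 (depth now 2)
Event 20 (EXEC): [IRQ2] PC=0: DEC 4 -> ACC=0
Event 21 (EXEC): [IRQ2] PC=1: INC 4 -> ACC=4
Event 22 (EXEC): [IRQ2] PC=2: IRET -> resume IRQ2 at PC=0 (depth now 1)
Event 23 (EXEC): [IRQ2] PC=0: DEC 4 -> ACC=0
Event 24 (INT 2): INT 2 arrives: push (IRQ2, PC=1), enter IRQ2 at PC=0 (depth now 2)
Event 25 (EXEC): [IRQ2] PC=0: DEC 4 -> ACC=-4
Event 26 (EXEC): [IRQ2] PC=1: INC 4 -> ACC=0
Event 27 (EXEC): [IRQ2] PC=2: IRET -> resume IRQ2 at PC=1 (depth now 1)
Event 28 (EXEC): [IRQ2] PC=1: INC 4 -> ACC=4
Event 29 (EXEC): [IRQ2] PC=2: IRET -> resume MAIN at PC=3 (depth now 0)
Event 30 (EXEC): [MAIN] PC=3: DEC 5 -> ACC=-1
Event 31 (EXEC): [MAIN] PC=4: DEC 5 -> ACC=-6
Event 32 (EXEC): [MAIN] PC=5: HALT

Answer: -6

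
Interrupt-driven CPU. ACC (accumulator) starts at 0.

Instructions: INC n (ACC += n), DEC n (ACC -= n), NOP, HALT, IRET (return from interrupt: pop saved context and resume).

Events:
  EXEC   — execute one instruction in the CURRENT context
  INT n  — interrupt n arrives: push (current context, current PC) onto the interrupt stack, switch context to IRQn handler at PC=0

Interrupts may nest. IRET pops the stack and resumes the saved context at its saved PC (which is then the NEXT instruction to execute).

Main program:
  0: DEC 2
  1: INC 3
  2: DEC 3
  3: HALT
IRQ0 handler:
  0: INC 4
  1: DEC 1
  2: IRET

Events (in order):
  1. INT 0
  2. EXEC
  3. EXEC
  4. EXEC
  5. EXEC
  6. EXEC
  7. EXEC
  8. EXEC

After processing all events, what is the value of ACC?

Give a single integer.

Answer: 1

Derivation:
Event 1 (INT 0): INT 0 arrives: push (MAIN, PC=0), enter IRQ0 at PC=0 (depth now 1)
Event 2 (EXEC): [IRQ0] PC=0: INC 4 -> ACC=4
Event 3 (EXEC): [IRQ0] PC=1: DEC 1 -> ACC=3
Event 4 (EXEC): [IRQ0] PC=2: IRET -> resume MAIN at PC=0 (depth now 0)
Event 5 (EXEC): [MAIN] PC=0: DEC 2 -> ACC=1
Event 6 (EXEC): [MAIN] PC=1: INC 3 -> ACC=4
Event 7 (EXEC): [MAIN] PC=2: DEC 3 -> ACC=1
Event 8 (EXEC): [MAIN] PC=3: HALT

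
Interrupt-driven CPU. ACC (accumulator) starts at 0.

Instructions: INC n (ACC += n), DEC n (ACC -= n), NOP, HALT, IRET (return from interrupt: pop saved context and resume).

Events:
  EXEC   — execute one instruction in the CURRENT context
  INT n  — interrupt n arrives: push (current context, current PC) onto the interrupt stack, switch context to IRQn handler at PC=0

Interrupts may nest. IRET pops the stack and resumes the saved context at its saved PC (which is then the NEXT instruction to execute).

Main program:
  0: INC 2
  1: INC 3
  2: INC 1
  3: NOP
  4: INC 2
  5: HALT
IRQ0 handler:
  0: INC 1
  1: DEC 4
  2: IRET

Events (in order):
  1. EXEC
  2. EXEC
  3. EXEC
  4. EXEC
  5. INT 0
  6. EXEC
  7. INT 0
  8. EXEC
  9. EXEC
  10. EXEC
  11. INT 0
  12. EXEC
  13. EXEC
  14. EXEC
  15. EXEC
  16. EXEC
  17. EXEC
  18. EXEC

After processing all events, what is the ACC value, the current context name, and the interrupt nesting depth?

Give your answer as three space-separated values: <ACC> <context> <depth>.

Answer: -1 MAIN 0

Derivation:
Event 1 (EXEC): [MAIN] PC=0: INC 2 -> ACC=2
Event 2 (EXEC): [MAIN] PC=1: INC 3 -> ACC=5
Event 3 (EXEC): [MAIN] PC=2: INC 1 -> ACC=6
Event 4 (EXEC): [MAIN] PC=3: NOP
Event 5 (INT 0): INT 0 arrives: push (MAIN, PC=4), enter IRQ0 at PC=0 (depth now 1)
Event 6 (EXEC): [IRQ0] PC=0: INC 1 -> ACC=7
Event 7 (INT 0): INT 0 arrives: push (IRQ0, PC=1), enter IRQ0 at PC=0 (depth now 2)
Event 8 (EXEC): [IRQ0] PC=0: INC 1 -> ACC=8
Event 9 (EXEC): [IRQ0] PC=1: DEC 4 -> ACC=4
Event 10 (EXEC): [IRQ0] PC=2: IRET -> resume IRQ0 at PC=1 (depth now 1)
Event 11 (INT 0): INT 0 arrives: push (IRQ0, PC=1), enter IRQ0 at PC=0 (depth now 2)
Event 12 (EXEC): [IRQ0] PC=0: INC 1 -> ACC=5
Event 13 (EXEC): [IRQ0] PC=1: DEC 4 -> ACC=1
Event 14 (EXEC): [IRQ0] PC=2: IRET -> resume IRQ0 at PC=1 (depth now 1)
Event 15 (EXEC): [IRQ0] PC=1: DEC 4 -> ACC=-3
Event 16 (EXEC): [IRQ0] PC=2: IRET -> resume MAIN at PC=4 (depth now 0)
Event 17 (EXEC): [MAIN] PC=4: INC 2 -> ACC=-1
Event 18 (EXEC): [MAIN] PC=5: HALT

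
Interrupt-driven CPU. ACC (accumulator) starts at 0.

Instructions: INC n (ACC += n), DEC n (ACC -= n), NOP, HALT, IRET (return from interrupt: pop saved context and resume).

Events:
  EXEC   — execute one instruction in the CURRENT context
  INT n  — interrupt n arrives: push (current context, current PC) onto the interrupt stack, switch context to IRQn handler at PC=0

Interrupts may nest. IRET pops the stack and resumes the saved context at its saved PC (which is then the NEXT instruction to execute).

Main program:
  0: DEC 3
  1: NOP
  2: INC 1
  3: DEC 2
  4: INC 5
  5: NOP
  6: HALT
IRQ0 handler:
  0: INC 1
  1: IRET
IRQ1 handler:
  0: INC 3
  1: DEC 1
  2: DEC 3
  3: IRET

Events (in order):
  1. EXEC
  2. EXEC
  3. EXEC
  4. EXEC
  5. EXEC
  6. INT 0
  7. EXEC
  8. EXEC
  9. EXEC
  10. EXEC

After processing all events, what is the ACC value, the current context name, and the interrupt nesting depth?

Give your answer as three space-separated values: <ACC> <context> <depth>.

Answer: 2 MAIN 0

Derivation:
Event 1 (EXEC): [MAIN] PC=0: DEC 3 -> ACC=-3
Event 2 (EXEC): [MAIN] PC=1: NOP
Event 3 (EXEC): [MAIN] PC=2: INC 1 -> ACC=-2
Event 4 (EXEC): [MAIN] PC=3: DEC 2 -> ACC=-4
Event 5 (EXEC): [MAIN] PC=4: INC 5 -> ACC=1
Event 6 (INT 0): INT 0 arrives: push (MAIN, PC=5), enter IRQ0 at PC=0 (depth now 1)
Event 7 (EXEC): [IRQ0] PC=0: INC 1 -> ACC=2
Event 8 (EXEC): [IRQ0] PC=1: IRET -> resume MAIN at PC=5 (depth now 0)
Event 9 (EXEC): [MAIN] PC=5: NOP
Event 10 (EXEC): [MAIN] PC=6: HALT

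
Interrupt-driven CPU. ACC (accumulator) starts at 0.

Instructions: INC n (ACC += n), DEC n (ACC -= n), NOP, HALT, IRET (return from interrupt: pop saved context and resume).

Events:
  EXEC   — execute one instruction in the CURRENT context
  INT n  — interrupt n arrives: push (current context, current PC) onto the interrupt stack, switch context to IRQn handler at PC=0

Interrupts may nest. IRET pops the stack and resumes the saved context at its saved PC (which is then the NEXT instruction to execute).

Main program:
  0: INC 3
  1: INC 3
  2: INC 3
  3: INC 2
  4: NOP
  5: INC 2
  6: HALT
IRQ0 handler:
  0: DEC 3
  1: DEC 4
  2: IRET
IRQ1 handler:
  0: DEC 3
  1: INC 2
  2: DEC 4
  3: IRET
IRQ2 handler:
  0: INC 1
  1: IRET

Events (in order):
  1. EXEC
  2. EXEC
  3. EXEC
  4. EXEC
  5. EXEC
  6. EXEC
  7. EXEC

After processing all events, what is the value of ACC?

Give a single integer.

Event 1 (EXEC): [MAIN] PC=0: INC 3 -> ACC=3
Event 2 (EXEC): [MAIN] PC=1: INC 3 -> ACC=6
Event 3 (EXEC): [MAIN] PC=2: INC 3 -> ACC=9
Event 4 (EXEC): [MAIN] PC=3: INC 2 -> ACC=11
Event 5 (EXEC): [MAIN] PC=4: NOP
Event 6 (EXEC): [MAIN] PC=5: INC 2 -> ACC=13
Event 7 (EXEC): [MAIN] PC=6: HALT

Answer: 13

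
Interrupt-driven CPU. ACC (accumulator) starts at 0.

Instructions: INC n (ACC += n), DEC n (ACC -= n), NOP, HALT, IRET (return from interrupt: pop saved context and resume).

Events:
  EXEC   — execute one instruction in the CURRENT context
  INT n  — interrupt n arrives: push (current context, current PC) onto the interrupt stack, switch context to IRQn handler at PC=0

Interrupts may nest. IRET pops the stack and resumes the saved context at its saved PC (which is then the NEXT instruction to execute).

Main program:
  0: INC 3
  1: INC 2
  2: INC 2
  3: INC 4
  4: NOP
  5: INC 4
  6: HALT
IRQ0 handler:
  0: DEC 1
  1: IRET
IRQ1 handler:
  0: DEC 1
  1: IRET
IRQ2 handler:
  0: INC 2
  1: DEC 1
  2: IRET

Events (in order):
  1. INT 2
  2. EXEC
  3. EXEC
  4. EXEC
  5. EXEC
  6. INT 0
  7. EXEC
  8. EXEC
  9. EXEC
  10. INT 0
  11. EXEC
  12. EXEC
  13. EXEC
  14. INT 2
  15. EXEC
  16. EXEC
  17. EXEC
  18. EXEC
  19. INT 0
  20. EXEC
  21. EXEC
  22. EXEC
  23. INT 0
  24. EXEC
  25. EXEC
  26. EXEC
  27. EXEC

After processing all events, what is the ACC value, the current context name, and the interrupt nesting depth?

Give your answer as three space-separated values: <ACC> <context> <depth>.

Answer: 13 MAIN 0

Derivation:
Event 1 (INT 2): INT 2 arrives: push (MAIN, PC=0), enter IRQ2 at PC=0 (depth now 1)
Event 2 (EXEC): [IRQ2] PC=0: INC 2 -> ACC=2
Event 3 (EXEC): [IRQ2] PC=1: DEC 1 -> ACC=1
Event 4 (EXEC): [IRQ2] PC=2: IRET -> resume MAIN at PC=0 (depth now 0)
Event 5 (EXEC): [MAIN] PC=0: INC 3 -> ACC=4
Event 6 (INT 0): INT 0 arrives: push (MAIN, PC=1), enter IRQ0 at PC=0 (depth now 1)
Event 7 (EXEC): [IRQ0] PC=0: DEC 1 -> ACC=3
Event 8 (EXEC): [IRQ0] PC=1: IRET -> resume MAIN at PC=1 (depth now 0)
Event 9 (EXEC): [MAIN] PC=1: INC 2 -> ACC=5
Event 10 (INT 0): INT 0 arrives: push (MAIN, PC=2), enter IRQ0 at PC=0 (depth now 1)
Event 11 (EXEC): [IRQ0] PC=0: DEC 1 -> ACC=4
Event 12 (EXEC): [IRQ0] PC=1: IRET -> resume MAIN at PC=2 (depth now 0)
Event 13 (EXEC): [MAIN] PC=2: INC 2 -> ACC=6
Event 14 (INT 2): INT 2 arrives: push (MAIN, PC=3), enter IRQ2 at PC=0 (depth now 1)
Event 15 (EXEC): [IRQ2] PC=0: INC 2 -> ACC=8
Event 16 (EXEC): [IRQ2] PC=1: DEC 1 -> ACC=7
Event 17 (EXEC): [IRQ2] PC=2: IRET -> resume MAIN at PC=3 (depth now 0)
Event 18 (EXEC): [MAIN] PC=3: INC 4 -> ACC=11
Event 19 (INT 0): INT 0 arrives: push (MAIN, PC=4), enter IRQ0 at PC=0 (depth now 1)
Event 20 (EXEC): [IRQ0] PC=0: DEC 1 -> ACC=10
Event 21 (EXEC): [IRQ0] PC=1: IRET -> resume MAIN at PC=4 (depth now 0)
Event 22 (EXEC): [MAIN] PC=4: NOP
Event 23 (INT 0): INT 0 arrives: push (MAIN, PC=5), enter IRQ0 at PC=0 (depth now 1)
Event 24 (EXEC): [IRQ0] PC=0: DEC 1 -> ACC=9
Event 25 (EXEC): [IRQ0] PC=1: IRET -> resume MAIN at PC=5 (depth now 0)
Event 26 (EXEC): [MAIN] PC=5: INC 4 -> ACC=13
Event 27 (EXEC): [MAIN] PC=6: HALT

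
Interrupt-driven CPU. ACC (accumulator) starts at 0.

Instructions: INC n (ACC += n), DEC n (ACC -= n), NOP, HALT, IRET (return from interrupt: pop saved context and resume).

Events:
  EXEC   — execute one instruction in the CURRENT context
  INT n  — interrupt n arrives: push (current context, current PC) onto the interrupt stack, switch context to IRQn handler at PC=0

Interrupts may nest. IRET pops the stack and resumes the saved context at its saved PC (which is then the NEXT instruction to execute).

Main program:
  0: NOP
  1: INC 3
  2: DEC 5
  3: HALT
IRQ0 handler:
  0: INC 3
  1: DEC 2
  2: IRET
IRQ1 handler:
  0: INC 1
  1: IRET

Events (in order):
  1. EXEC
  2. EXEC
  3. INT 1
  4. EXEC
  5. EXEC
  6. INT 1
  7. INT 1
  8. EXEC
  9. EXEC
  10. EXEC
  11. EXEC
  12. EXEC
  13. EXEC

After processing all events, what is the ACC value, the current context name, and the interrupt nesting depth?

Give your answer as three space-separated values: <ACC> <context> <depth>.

Event 1 (EXEC): [MAIN] PC=0: NOP
Event 2 (EXEC): [MAIN] PC=1: INC 3 -> ACC=3
Event 3 (INT 1): INT 1 arrives: push (MAIN, PC=2), enter IRQ1 at PC=0 (depth now 1)
Event 4 (EXEC): [IRQ1] PC=0: INC 1 -> ACC=4
Event 5 (EXEC): [IRQ1] PC=1: IRET -> resume MAIN at PC=2 (depth now 0)
Event 6 (INT 1): INT 1 arrives: push (MAIN, PC=2), enter IRQ1 at PC=0 (depth now 1)
Event 7 (INT 1): INT 1 arrives: push (IRQ1, PC=0), enter IRQ1 at PC=0 (depth now 2)
Event 8 (EXEC): [IRQ1] PC=0: INC 1 -> ACC=5
Event 9 (EXEC): [IRQ1] PC=1: IRET -> resume IRQ1 at PC=0 (depth now 1)
Event 10 (EXEC): [IRQ1] PC=0: INC 1 -> ACC=6
Event 11 (EXEC): [IRQ1] PC=1: IRET -> resume MAIN at PC=2 (depth now 0)
Event 12 (EXEC): [MAIN] PC=2: DEC 5 -> ACC=1
Event 13 (EXEC): [MAIN] PC=3: HALT

Answer: 1 MAIN 0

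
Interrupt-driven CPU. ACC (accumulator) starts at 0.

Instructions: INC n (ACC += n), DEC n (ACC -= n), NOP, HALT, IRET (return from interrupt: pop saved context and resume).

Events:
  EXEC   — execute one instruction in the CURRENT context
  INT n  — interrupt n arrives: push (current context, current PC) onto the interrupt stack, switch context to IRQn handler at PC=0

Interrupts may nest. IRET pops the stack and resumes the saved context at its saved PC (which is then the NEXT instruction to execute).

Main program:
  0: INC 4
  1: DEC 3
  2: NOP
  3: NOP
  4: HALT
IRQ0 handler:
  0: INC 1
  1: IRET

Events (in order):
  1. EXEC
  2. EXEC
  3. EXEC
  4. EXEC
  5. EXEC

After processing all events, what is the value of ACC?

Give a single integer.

Event 1 (EXEC): [MAIN] PC=0: INC 4 -> ACC=4
Event 2 (EXEC): [MAIN] PC=1: DEC 3 -> ACC=1
Event 3 (EXEC): [MAIN] PC=2: NOP
Event 4 (EXEC): [MAIN] PC=3: NOP
Event 5 (EXEC): [MAIN] PC=4: HALT

Answer: 1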